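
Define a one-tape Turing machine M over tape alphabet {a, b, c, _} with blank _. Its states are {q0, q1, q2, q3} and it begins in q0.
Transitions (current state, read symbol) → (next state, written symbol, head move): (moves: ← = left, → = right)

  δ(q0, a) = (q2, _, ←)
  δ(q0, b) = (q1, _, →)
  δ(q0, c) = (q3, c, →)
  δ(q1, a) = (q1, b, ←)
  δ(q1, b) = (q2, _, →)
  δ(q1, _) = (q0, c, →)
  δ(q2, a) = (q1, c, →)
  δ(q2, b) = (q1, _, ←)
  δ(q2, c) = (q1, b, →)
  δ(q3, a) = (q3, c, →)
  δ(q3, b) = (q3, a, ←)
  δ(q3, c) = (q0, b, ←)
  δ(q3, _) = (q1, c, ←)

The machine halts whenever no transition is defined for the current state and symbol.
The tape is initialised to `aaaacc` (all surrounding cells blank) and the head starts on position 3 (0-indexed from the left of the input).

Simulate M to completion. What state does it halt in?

q0

state=q0 head=3 tape=aaa[a]cc__   (q0,a)→(q2,_,←)
state=q2 head=2 tape=aa[a]_cc__   (q2,a)→(q1,c,→)
state=q1 head=3 tape=aac[_]cc__   (q1,_)→(q0,c,→)
state=q0 head=4 tape=aacc[c]c__   (q0,c)→(q3,c,→)
state=q3 head=5 tape=aaccc[c]__   (q3,c)→(q0,b,←)
state=q0 head=4 tape=aacc[c]b__   (q0,c)→(q3,c,→)
state=q3 head=5 tape=aaccc[b]__   (q3,b)→(q3,a,←)
state=q3 head=4 tape=aacc[c]a__   (q3,c)→(q0,b,←)
state=q0 head=3 tape=aac[c]ba__   (q0,c)→(q3,c,→)
state=q3 head=4 tape=aacc[b]a__   (q3,b)→(q3,a,←)
state=q3 head=3 tape=aac[c]aa__   (q3,c)→(q0,b,←)
state=q0 head=2 tape=aa[c]baa__   (q0,c)→(q3,c,→)
state=q3 head=3 tape=aac[b]aa__   (q3,b)→(q3,a,←)
state=q3 head=2 tape=aa[c]aaa__   (q3,c)→(q0,b,←)
state=q0 head=1 tape=a[a]baaa__   (q0,a)→(q2,_,←)
state=q2 head=0 tape=[a]_baaa__   (q2,a)→(q1,c,→)
state=q1 head=1 tape=c[_]baaa__   (q1,_)→(q0,c,→)
state=q0 head=2 tape=cc[b]aaa__   (q0,b)→(q1,_,→)
state=q1 head=3 tape=cc_[a]aa__   (q1,a)→(q1,b,←)
state=q1 head=2 tape=cc[_]baa__   (q1,_)→(q0,c,→)
state=q0 head=3 tape=ccc[b]aa__   (q0,b)→(q1,_,→)
state=q1 head=4 tape=ccc_[a]a__   (q1,a)→(q1,b,←)
state=q1 head=3 tape=ccc[_]ba__   (q1,_)→(q0,c,→)
state=q0 head=4 tape=cccc[b]a__   (q0,b)→(q1,_,→)
state=q1 head=5 tape=cccc_[a]__   (q1,a)→(q1,b,←)
state=q1 head=4 tape=cccc[_]b__   (q1,_)→(q0,c,→)
state=q0 head=5 tape=ccccc[b]__   (q0,b)→(q1,_,→)
state=q1 head=6 tape=ccccc_[_]_   (q1,_)→(q0,c,→)
state=q0 head=7 tape=ccccc_c[_]
No transition is defined for (q0, _); M halts in state q0.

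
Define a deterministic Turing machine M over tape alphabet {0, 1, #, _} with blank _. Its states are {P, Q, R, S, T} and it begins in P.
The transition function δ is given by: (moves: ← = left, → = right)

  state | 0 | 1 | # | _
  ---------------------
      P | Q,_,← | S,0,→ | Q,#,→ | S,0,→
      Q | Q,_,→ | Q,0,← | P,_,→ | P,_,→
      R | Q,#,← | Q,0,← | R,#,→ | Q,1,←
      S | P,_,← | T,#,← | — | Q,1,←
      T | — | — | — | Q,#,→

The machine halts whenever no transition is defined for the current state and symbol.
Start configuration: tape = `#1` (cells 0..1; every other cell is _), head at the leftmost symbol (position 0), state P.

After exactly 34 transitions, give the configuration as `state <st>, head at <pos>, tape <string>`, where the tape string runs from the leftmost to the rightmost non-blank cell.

P | [#]1_____   read # → write #, move →, go to Q
Q | #[1]_____   read 1 → write 0, move ←, go to Q
Q | [#]0_____   read # → write _, move →, go to P
P | _[0]_____   read 0 → write _, move ←, go to Q
Q | [_]______   read _ → write _, move →, go to P
P | _[_]_____   read _ → write 0, move →, go to S
S | _0[_]____   read _ → write 1, move ←, go to Q
Q | _[0]1____   read 0 → write _, move →, go to Q
Q | __[1]____   read 1 → write 0, move ←, go to Q
Q | _[_]0____   read _ → write _, move →, go to P
P | __[0]____   read 0 → write _, move ←, go to Q
Q | _[_]_____   read _ → write _, move →, go to P
P | __[_]____   read _ → write 0, move →, go to S
S | __0[_]___   read _ → write 1, move ←, go to Q
Q | __[0]1___   read 0 → write _, move →, go to Q
Q | ___[1]___   read 1 → write 0, move ←, go to Q
Q | __[_]0___   read _ → write _, move →, go to P
P | ___[0]___   read 0 → write _, move ←, go to Q
Q | __[_]____   read _ → write _, move →, go to P
P | ___[_]___   read _ → write 0, move →, go to S
S | ___0[_]__   read _ → write 1, move ←, go to Q
Q | ___[0]1__   read 0 → write _, move →, go to Q
Q | ____[1]__   read 1 → write 0, move ←, go to Q
Q | ___[_]0__   read _ → write _, move →, go to P
P | ____[0]__   read 0 → write _, move ←, go to Q
Q | ___[_]___   read _ → write _, move →, go to P
P | ____[_]__   read _ → write 0, move →, go to S
S | ____0[_]_   read _ → write 1, move ←, go to Q
Q | ____[0]1_   read 0 → write _, move →, go to Q
Q | _____[1]_   read 1 → write 0, move ←, go to Q
Q | ____[_]0_   read _ → write _, move →, go to P
P | _____[0]_   read 0 → write _, move ←, go to Q
Q | ____[_]__   read _ → write _, move →, go to P
P | _____[_]_   read _ → write 0, move →, go to S
S | _____0[_]
After 34 steps: state S, head at 6, tape 0.

state S, head at 6, tape 0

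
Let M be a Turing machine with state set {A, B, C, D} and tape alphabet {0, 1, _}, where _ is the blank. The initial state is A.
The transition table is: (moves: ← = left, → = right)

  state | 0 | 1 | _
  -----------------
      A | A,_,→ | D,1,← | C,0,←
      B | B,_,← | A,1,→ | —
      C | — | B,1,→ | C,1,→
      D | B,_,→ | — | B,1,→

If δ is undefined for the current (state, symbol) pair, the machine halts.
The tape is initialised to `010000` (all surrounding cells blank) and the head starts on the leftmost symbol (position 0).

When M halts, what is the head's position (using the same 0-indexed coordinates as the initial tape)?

6

state=A head=0 tape=[0]10000_   (A,0)→(A,_,→)
state=A head=1 tape=_[1]0000_   (A,1)→(D,1,←)
state=D head=0 tape=[_]10000_   (D,_)→(B,1,→)
state=B head=1 tape=1[1]0000_   (B,1)→(A,1,→)
state=A head=2 tape=11[0]000_   (A,0)→(A,_,→)
state=A head=3 tape=11_[0]00_   (A,0)→(A,_,→)
state=A head=4 tape=11__[0]0_   (A,0)→(A,_,→)
state=A head=5 tape=11___[0]_   (A,0)→(A,_,→)
state=A head=6 tape=11____[_]   (A,_)→(C,0,←)
state=C head=5 tape=11___[_]0   (C,_)→(C,1,→)
state=C head=6 tape=11___1[0]
At halt the head is at cell 6.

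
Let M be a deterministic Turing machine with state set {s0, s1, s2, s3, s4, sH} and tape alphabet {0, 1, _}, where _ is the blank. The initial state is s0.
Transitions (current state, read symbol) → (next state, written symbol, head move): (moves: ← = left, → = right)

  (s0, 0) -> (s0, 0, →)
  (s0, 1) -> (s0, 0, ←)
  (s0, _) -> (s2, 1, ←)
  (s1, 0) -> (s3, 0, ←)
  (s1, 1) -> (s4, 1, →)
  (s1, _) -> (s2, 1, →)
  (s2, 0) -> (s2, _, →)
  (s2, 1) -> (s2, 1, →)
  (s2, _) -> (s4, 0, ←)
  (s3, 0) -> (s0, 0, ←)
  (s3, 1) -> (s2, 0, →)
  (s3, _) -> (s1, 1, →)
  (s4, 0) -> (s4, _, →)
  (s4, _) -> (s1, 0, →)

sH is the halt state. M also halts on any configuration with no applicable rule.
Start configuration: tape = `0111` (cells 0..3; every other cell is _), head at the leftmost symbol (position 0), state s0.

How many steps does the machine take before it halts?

state=s0 head=0 tape=[0]111__   (s0,0)→(s0,0,→)
state=s0 head=1 tape=0[1]11__   (s0,1)→(s0,0,←)
state=s0 head=0 tape=[0]011__   (s0,0)→(s0,0,→)
state=s0 head=1 tape=0[0]11__   (s0,0)→(s0,0,→)
state=s0 head=2 tape=00[1]1__   (s0,1)→(s0,0,←)
state=s0 head=1 tape=0[0]01__   (s0,0)→(s0,0,→)
state=s0 head=2 tape=00[0]1__   (s0,0)→(s0,0,→)
state=s0 head=3 tape=000[1]__   (s0,1)→(s0,0,←)
state=s0 head=2 tape=00[0]0__   (s0,0)→(s0,0,→)
state=s0 head=3 tape=000[0]__   (s0,0)→(s0,0,→)
state=s0 head=4 tape=0000[_]_   (s0,_)→(s2,1,←)
state=s2 head=3 tape=000[0]1_   (s2,0)→(s2,_,→)
state=s2 head=4 tape=000_[1]_   (s2,1)→(s2,1,→)
state=s2 head=5 tape=000_1[_]   (s2,_)→(s4,0,←)
state=s4 head=4 tape=000_[1]0
M halts after 14 transitions.

14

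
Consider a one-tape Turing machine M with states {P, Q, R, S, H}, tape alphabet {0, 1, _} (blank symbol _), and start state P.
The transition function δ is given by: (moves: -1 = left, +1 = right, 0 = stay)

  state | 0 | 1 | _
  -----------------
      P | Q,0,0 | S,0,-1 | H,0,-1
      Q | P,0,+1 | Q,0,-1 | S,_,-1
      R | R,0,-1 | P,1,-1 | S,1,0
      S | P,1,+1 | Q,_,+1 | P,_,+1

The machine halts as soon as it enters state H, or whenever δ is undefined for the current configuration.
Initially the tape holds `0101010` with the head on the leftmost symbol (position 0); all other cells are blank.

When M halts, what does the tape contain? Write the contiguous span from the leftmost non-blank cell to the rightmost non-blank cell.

state=P head=0 tape=[0]101010_   (P,0)→(Q,0,0)
state=Q head=0 tape=[0]101010_   (Q,0)→(P,0,+1)
state=P head=1 tape=0[1]01010_   (P,1)→(S,0,-1)
state=S head=0 tape=[0]001010_   (S,0)→(P,1,+1)
state=P head=1 tape=1[0]01010_   (P,0)→(Q,0,0)
state=Q head=1 tape=1[0]01010_   (Q,0)→(P,0,+1)
state=P head=2 tape=10[0]1010_   (P,0)→(Q,0,0)
state=Q head=2 tape=10[0]1010_   (Q,0)→(P,0,+1)
state=P head=3 tape=100[1]010_   (P,1)→(S,0,-1)
state=S head=2 tape=10[0]0010_   (S,0)→(P,1,+1)
state=P head=3 tape=101[0]010_   (P,0)→(Q,0,0)
state=Q head=3 tape=101[0]010_   (Q,0)→(P,0,+1)
state=P head=4 tape=1010[0]10_   (P,0)→(Q,0,0)
state=Q head=4 tape=1010[0]10_   (Q,0)→(P,0,+1)
state=P head=5 tape=10100[1]0_   (P,1)→(S,0,-1)
state=S head=4 tape=1010[0]00_   (S,0)→(P,1,+1)
state=P head=5 tape=10101[0]0_   (P,0)→(Q,0,0)
state=Q head=5 tape=10101[0]0_   (Q,0)→(P,0,+1)
state=P head=6 tape=101010[0]_   (P,0)→(Q,0,0)
state=Q head=6 tape=101010[0]_   (Q,0)→(P,0,+1)
state=P head=7 tape=1010100[_]   (P,_)→(H,0,-1)
state=H head=6 tape=101010[0]0
The non-blank tape span at halt is 10101000.

10101000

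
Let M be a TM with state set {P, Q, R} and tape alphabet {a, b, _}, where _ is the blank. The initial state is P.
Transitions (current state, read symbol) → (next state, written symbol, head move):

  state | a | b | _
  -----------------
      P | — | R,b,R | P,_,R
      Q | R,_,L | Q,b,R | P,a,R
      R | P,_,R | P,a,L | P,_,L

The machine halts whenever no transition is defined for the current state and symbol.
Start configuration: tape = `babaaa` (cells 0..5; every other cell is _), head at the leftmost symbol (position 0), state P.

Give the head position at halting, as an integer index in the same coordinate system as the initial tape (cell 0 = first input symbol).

P | [b]abaaa   read b → write b, move R, go to R
R | b[a]baaa   read a → write _, move R, go to P
P | b_[b]aaa   read b → write b, move R, go to R
R | b_b[a]aa   read a → write _, move R, go to P
P | b_b_[a]a
At halt the head is at cell 4.

4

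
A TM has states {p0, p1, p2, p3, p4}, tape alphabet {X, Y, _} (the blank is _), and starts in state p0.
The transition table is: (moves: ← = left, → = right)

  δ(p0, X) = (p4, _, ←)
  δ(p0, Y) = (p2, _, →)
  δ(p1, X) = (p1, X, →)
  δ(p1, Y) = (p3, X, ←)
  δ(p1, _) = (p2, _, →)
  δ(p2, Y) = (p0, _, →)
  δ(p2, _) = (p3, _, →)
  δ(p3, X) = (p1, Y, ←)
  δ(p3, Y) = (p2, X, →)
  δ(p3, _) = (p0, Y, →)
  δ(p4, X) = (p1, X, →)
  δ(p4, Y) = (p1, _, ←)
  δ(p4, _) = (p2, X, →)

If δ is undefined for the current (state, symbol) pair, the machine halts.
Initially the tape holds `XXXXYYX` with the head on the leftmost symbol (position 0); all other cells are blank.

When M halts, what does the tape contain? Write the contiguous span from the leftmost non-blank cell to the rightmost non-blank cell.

X_X___X_Y

state=p0 head=0 tape=_[X]XXXYYX__   (p0,X)→(p4,_,←)
state=p4 head=-1 tape=[_]_XXXYYX__   (p4,_)→(p2,X,→)
state=p2 head=0 tape=X[_]XXXYYX__   (p2,_)→(p3,_,→)
state=p3 head=1 tape=X_[X]XXYYX__   (p3,X)→(p1,Y,←)
state=p1 head=0 tape=X[_]YXXYYX__   (p1,_)→(p2,_,→)
state=p2 head=1 tape=X_[Y]XXYYX__   (p2,Y)→(p0,_,→)
state=p0 head=2 tape=X__[X]XYYX__   (p0,X)→(p4,_,←)
state=p4 head=1 tape=X_[_]_XYYX__   (p4,_)→(p2,X,→)
state=p2 head=2 tape=X_X[_]XYYX__   (p2,_)→(p3,_,→)
state=p3 head=3 tape=X_X_[X]YYX__   (p3,X)→(p1,Y,←)
state=p1 head=2 tape=X_X[_]YYYX__   (p1,_)→(p2,_,→)
state=p2 head=3 tape=X_X_[Y]YYX__   (p2,Y)→(p0,_,→)
state=p0 head=4 tape=X_X__[Y]YX__   (p0,Y)→(p2,_,→)
state=p2 head=5 tape=X_X___[Y]X__   (p2,Y)→(p0,_,→)
state=p0 head=6 tape=X_X____[X]__   (p0,X)→(p4,_,←)
state=p4 head=5 tape=X_X___[_]___   (p4,_)→(p2,X,→)
state=p2 head=6 tape=X_X___X[_]__   (p2,_)→(p3,_,→)
state=p3 head=7 tape=X_X___X_[_]_   (p3,_)→(p0,Y,→)
state=p0 head=8 tape=X_X___X_Y[_]
The non-blank tape span at halt is X_X___X_Y.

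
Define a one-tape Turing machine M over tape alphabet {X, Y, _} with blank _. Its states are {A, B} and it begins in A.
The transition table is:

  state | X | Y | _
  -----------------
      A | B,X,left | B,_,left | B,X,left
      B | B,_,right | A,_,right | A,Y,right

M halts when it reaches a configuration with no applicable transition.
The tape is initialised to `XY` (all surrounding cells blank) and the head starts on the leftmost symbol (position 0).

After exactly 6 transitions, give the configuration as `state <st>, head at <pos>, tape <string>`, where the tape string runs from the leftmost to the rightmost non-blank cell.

state A, head at 0, tape YXY

A | _[X]Y   read X → write X, move left, go to B
B | [_]XY   read _ → write Y, move right, go to A
A | Y[X]Y   read X → write X, move left, go to B
B | [Y]XY   read Y → write _, move right, go to A
A | _[X]Y   read X → write X, move left, go to B
B | [_]XY   read _ → write Y, move right, go to A
A | Y[X]Y
After 6 steps: state A, head at 0, tape YXY.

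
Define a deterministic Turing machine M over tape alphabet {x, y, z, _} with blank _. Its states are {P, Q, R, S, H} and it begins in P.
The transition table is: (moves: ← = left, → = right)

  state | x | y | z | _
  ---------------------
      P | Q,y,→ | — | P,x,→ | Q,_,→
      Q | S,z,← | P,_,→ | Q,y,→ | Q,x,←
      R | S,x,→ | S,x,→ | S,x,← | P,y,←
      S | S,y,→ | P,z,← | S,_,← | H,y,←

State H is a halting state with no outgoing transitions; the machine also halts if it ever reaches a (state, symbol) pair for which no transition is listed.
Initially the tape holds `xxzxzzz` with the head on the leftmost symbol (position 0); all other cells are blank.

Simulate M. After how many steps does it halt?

state=P head=0 tape=_[x]xzxzzz   (P,x)→(Q,y,→)
state=Q head=1 tape=_y[x]zxzzz   (Q,x)→(S,z,←)
state=S head=0 tape=_[y]zzxzzz   (S,y)→(P,z,←)
state=P head=-1 tape=[_]zzzxzzz   (P,_)→(Q,_,→)
state=Q head=0 tape=_[z]zzxzzz   (Q,z)→(Q,y,→)
state=Q head=1 tape=_y[z]zxzzz   (Q,z)→(Q,y,→)
state=Q head=2 tape=_yy[z]xzzz   (Q,z)→(Q,y,→)
state=Q head=3 tape=_yyy[x]zzz   (Q,x)→(S,z,←)
state=S head=2 tape=_yy[y]zzzz   (S,y)→(P,z,←)
state=P head=1 tape=_y[y]zzzzz
M halts after 9 transitions.

9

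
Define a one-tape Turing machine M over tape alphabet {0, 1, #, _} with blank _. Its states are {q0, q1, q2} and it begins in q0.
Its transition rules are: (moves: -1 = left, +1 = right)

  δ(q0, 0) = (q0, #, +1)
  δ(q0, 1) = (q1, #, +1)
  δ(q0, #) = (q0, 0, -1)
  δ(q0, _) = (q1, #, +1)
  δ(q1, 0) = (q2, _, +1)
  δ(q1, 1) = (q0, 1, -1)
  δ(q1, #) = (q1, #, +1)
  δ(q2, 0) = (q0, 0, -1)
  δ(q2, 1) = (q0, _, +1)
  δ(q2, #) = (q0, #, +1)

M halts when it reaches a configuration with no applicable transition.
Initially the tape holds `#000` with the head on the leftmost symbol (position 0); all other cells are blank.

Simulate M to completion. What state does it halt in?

state=q0 head=0 tape=_[#]000_   (q0,#)→(q0,0,-1)
state=q0 head=-1 tape=[_]0000_   (q0,_)→(q1,#,+1)
state=q1 head=0 tape=#[0]000_   (q1,0)→(q2,_,+1)
state=q2 head=1 tape=#_[0]00_   (q2,0)→(q0,0,-1)
state=q0 head=0 tape=#[_]000_   (q0,_)→(q1,#,+1)
state=q1 head=1 tape=##[0]00_   (q1,0)→(q2,_,+1)
state=q2 head=2 tape=##_[0]0_   (q2,0)→(q0,0,-1)
state=q0 head=1 tape=##[_]00_   (q0,_)→(q1,#,+1)
state=q1 head=2 tape=###[0]0_   (q1,0)→(q2,_,+1)
state=q2 head=3 tape=###_[0]_   (q2,0)→(q0,0,-1)
state=q0 head=2 tape=###[_]0_   (q0,_)→(q1,#,+1)
state=q1 head=3 tape=####[0]_   (q1,0)→(q2,_,+1)
state=q2 head=4 tape=####_[_]
No transition is defined for (q2, _); M halts in state q2.

q2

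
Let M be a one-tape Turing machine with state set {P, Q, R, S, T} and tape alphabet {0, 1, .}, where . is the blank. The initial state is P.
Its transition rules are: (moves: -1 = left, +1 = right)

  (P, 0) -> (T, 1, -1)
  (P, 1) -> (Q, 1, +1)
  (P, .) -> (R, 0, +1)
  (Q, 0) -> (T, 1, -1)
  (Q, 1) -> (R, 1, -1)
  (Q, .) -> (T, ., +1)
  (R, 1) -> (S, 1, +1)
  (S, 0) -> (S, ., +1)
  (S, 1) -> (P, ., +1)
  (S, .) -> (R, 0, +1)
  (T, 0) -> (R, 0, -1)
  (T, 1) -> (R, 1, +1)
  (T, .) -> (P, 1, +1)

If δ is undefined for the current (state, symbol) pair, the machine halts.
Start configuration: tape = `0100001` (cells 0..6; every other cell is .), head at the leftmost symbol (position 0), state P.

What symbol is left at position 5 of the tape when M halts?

.

P | .[0]100001..   read 0 → write 1, move -1, go to T
T | [.]1100001..   read . → write 1, move +1, go to P
P | 1[1]100001..   read 1 → write 1, move +1, go to Q
Q | 11[1]00001..   read 1 → write 1, move -1, go to R
R | 1[1]100001..   read 1 → write 1, move +1, go to S
S | 11[1]00001..   read 1 → write ., move +1, go to P
P | 11.[0]0001..   read 0 → write 1, move -1, go to T
T | 11[.]10001..   read . → write 1, move +1, go to P
P | 111[1]0001..   read 1 → write 1, move +1, go to Q
Q | 1111[0]001..   read 0 → write 1, move -1, go to T
T | 111[1]1001..   read 1 → write 1, move +1, go to R
R | 1111[1]001..   read 1 → write 1, move +1, go to S
S | 11111[0]01..   read 0 → write ., move +1, go to S
S | 11111.[0]1..   read 0 → write ., move +1, go to S
S | 11111..[1]..   read 1 → write ., move +1, go to P
P | 11111...[.].   read . → write 0, move +1, go to R
R | 11111...0[.]
Cell 5 holds . when M halts.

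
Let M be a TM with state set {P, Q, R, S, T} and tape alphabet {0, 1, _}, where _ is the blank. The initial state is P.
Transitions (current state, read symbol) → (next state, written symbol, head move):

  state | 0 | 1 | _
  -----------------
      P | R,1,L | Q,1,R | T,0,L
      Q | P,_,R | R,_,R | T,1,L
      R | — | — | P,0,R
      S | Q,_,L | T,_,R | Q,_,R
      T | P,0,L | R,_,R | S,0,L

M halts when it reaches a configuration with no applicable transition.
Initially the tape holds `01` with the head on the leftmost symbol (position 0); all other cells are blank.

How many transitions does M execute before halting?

9

state=P head=0 tape=_[0]1__   (P,0)→(R,1,L)
state=R head=-1 tape=[_]11__   (R,_)→(P,0,R)
state=P head=0 tape=0[1]1__   (P,1)→(Q,1,R)
state=Q head=1 tape=01[1]__   (Q,1)→(R,_,R)
state=R head=2 tape=01_[_]_   (R,_)→(P,0,R)
state=P head=3 tape=01_0[_]   (P,_)→(T,0,L)
state=T head=2 tape=01_[0]0   (T,0)→(P,0,L)
state=P head=1 tape=01[_]00   (P,_)→(T,0,L)
state=T head=0 tape=0[1]000   (T,1)→(R,_,R)
state=R head=1 tape=0_[0]00
M halts after 9 transitions.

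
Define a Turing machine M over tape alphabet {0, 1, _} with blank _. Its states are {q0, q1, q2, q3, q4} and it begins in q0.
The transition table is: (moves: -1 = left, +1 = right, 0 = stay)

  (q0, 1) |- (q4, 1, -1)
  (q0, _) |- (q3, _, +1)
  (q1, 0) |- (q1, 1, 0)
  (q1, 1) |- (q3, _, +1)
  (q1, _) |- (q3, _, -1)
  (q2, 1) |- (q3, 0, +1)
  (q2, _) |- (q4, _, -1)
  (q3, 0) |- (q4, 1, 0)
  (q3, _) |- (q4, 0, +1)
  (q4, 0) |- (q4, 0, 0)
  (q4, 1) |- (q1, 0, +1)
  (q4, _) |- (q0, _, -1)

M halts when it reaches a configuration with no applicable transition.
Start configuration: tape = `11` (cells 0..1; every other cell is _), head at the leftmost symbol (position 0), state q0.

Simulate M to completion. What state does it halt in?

state=q0 head=0 tape=__[1]1__   (q0,1)→(q4,1,-1)
state=q4 head=-1 tape=_[_]11__   (q4,_)→(q0,_,-1)
state=q0 head=-2 tape=[_]_11__   (q0,_)→(q3,_,+1)
state=q3 head=-1 tape=_[_]11__   (q3,_)→(q4,0,+1)
state=q4 head=0 tape=_0[1]1__   (q4,1)→(q1,0,+1)
state=q1 head=1 tape=_00[1]__   (q1,1)→(q3,_,+1)
state=q3 head=2 tape=_00_[_]_   (q3,_)→(q4,0,+1)
state=q4 head=3 tape=_00_0[_]   (q4,_)→(q0,_,-1)
state=q0 head=2 tape=_00_[0]_
No transition is defined for (q0, 0); M halts in state q0.

q0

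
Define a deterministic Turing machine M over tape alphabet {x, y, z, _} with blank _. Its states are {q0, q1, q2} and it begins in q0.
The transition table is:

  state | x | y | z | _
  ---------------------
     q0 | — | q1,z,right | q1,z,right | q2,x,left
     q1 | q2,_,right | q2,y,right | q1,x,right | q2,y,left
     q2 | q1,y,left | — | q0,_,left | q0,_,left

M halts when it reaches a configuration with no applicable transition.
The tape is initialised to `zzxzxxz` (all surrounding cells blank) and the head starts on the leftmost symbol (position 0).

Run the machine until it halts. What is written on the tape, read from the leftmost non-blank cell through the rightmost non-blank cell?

state=q0 head=0 tape=[z]zxzxxz   (q0,z)→(q1,z,right)
state=q1 head=1 tape=z[z]xzxxz   (q1,z)→(q1,x,right)
state=q1 head=2 tape=zx[x]zxxz   (q1,x)→(q2,_,right)
state=q2 head=3 tape=zx_[z]xxz   (q2,z)→(q0,_,left)
state=q0 head=2 tape=zx[_]_xxz   (q0,_)→(q2,x,left)
state=q2 head=1 tape=z[x]x_xxz   (q2,x)→(q1,y,left)
state=q1 head=0 tape=[z]yx_xxz   (q1,z)→(q1,x,right)
state=q1 head=1 tape=x[y]x_xxz   (q1,y)→(q2,y,right)
state=q2 head=2 tape=xy[x]_xxz   (q2,x)→(q1,y,left)
state=q1 head=1 tape=x[y]y_xxz   (q1,y)→(q2,y,right)
state=q2 head=2 tape=xy[y]_xxz
The non-blank tape span at halt is xyy_xxz.

xyy_xxz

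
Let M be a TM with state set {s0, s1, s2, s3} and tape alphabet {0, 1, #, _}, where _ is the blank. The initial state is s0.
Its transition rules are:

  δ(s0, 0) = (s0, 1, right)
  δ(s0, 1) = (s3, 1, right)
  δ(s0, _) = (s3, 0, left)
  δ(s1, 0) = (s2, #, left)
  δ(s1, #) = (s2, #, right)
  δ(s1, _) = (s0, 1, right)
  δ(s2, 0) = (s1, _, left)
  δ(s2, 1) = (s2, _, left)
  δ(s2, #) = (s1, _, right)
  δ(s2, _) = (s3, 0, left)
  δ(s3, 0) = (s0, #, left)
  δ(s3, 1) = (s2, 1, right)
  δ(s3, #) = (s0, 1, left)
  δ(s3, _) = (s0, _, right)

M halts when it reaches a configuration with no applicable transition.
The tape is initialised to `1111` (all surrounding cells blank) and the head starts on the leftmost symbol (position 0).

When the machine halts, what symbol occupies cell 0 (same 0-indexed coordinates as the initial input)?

_

s0 | __[1]111   read 1 → write 1, move right, go to s3
s3 | __1[1]11   read 1 → write 1, move right, go to s2
s2 | __11[1]1   read 1 → write _, move left, go to s2
s2 | __1[1]_1   read 1 → write _, move left, go to s2
s2 | __[1]__1   read 1 → write _, move left, go to s2
s2 | _[_]___1   read _ → write 0, move left, go to s3
s3 | [_]0___1   read _ → write _, move right, go to s0
s0 | _[0]___1   read 0 → write 1, move right, go to s0
s0 | _1[_]__1   read _ → write 0, move left, go to s3
s3 | _[1]0__1   read 1 → write 1, move right, go to s2
s2 | _1[0]__1   read 0 → write _, move left, go to s1
s1 | _[1]___1
Cell 0 holds _ when M halts.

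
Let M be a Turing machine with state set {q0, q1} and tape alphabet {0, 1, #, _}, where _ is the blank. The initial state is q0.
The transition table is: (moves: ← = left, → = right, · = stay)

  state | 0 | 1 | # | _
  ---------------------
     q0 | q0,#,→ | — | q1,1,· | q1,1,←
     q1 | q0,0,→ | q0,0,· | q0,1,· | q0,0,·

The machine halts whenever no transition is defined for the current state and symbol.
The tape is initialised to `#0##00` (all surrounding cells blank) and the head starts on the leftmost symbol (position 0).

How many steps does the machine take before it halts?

q0 | [#]0##00_   read # → write 1, move ·, go to q1
q1 | [1]0##00_   read 1 → write 0, move ·, go to q0
q0 | [0]0##00_   read 0 → write #, move →, go to q0
q0 | #[0]##00_   read 0 → write #, move →, go to q0
q0 | ##[#]#00_   read # → write 1, move ·, go to q1
q1 | ##[1]#00_   read 1 → write 0, move ·, go to q0
q0 | ##[0]#00_   read 0 → write #, move →, go to q0
q0 | ###[#]00_   read # → write 1, move ·, go to q1
q1 | ###[1]00_   read 1 → write 0, move ·, go to q0
q0 | ###[0]00_   read 0 → write #, move →, go to q0
q0 | ####[0]0_   read 0 → write #, move →, go to q0
q0 | #####[0]_   read 0 → write #, move →, go to q0
q0 | ######[_]   read _ → write 1, move ←, go to q1
q1 | #####[#]1   read # → write 1, move ·, go to q0
q0 | #####[1]1
M halts after 14 transitions.

14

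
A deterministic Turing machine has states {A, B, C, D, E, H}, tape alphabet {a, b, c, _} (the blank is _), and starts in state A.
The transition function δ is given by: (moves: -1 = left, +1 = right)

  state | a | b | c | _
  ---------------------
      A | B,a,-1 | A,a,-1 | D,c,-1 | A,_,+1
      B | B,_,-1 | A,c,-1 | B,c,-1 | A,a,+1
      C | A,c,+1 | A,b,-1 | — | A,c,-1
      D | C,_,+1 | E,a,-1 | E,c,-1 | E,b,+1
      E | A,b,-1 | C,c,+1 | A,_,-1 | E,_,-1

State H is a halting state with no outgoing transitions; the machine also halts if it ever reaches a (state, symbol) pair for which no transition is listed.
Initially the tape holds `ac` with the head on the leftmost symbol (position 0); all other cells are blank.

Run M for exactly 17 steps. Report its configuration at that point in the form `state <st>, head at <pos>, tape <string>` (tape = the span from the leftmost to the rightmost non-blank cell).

A | ___[a]c   read a → write a, move -1, go to B
B | __[_]ac   read _ → write a, move +1, go to A
A | __a[a]c   read a → write a, move -1, go to B
B | __[a]ac   read a → write _, move -1, go to B
B | _[_]_ac   read _ → write a, move +1, go to A
A | _a[_]ac   read _ → write _, move +1, go to A
A | _a_[a]c   read a → write a, move -1, go to B
B | _a[_]ac   read _ → write a, move +1, go to A
A | _aa[a]c   read a → write a, move -1, go to B
B | _a[a]ac   read a → write _, move -1, go to B
B | _[a]_ac   read a → write _, move -1, go to B
B | [_]__ac   read _ → write a, move +1, go to A
A | a[_]_ac   read _ → write _, move +1, go to A
A | a_[_]ac   read _ → write _, move +1, go to A
A | a__[a]c   read a → write a, move -1, go to B
B | a_[_]ac   read _ → write a, move +1, go to A
A | a_a[a]c   read a → write a, move -1, go to B
B | a_[a]ac
After 17 steps: state B, head at -1, tape a_aac.

state B, head at -1, tape a_aac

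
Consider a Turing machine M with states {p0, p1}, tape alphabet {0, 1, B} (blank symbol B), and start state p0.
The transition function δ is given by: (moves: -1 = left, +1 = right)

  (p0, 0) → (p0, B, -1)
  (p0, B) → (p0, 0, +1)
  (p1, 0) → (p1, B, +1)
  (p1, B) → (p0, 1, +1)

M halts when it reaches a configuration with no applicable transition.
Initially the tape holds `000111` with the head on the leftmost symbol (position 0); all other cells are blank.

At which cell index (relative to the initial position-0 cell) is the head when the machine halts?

3

state=p0 head=0 tape=BBB[0]00111   (p0,0)→(p0,B,-1)
state=p0 head=-1 tape=BB[B]B00111   (p0,B)→(p0,0,+1)
state=p0 head=0 tape=BB0[B]00111   (p0,B)→(p0,0,+1)
state=p0 head=1 tape=BB00[0]0111   (p0,0)→(p0,B,-1)
state=p0 head=0 tape=BB0[0]B0111   (p0,0)→(p0,B,-1)
state=p0 head=-1 tape=BB[0]BB0111   (p0,0)→(p0,B,-1)
state=p0 head=-2 tape=B[B]BBB0111   (p0,B)→(p0,0,+1)
state=p0 head=-1 tape=B0[B]BB0111   (p0,B)→(p0,0,+1)
state=p0 head=0 tape=B00[B]B0111   (p0,B)→(p0,0,+1)
state=p0 head=1 tape=B000[B]0111   (p0,B)→(p0,0,+1)
state=p0 head=2 tape=B0000[0]111   (p0,0)→(p0,B,-1)
state=p0 head=1 tape=B000[0]B111   (p0,0)→(p0,B,-1)
state=p0 head=0 tape=B00[0]BB111   (p0,0)→(p0,B,-1)
state=p0 head=-1 tape=B0[0]BBB111   (p0,0)→(p0,B,-1)
state=p0 head=-2 tape=B[0]BBBB111   (p0,0)→(p0,B,-1)
state=p0 head=-3 tape=[B]BBBBB111   (p0,B)→(p0,0,+1)
state=p0 head=-2 tape=0[B]BBBB111   (p0,B)→(p0,0,+1)
state=p0 head=-1 tape=00[B]BBB111   (p0,B)→(p0,0,+1)
state=p0 head=0 tape=000[B]BB111   (p0,B)→(p0,0,+1)
state=p0 head=1 tape=0000[B]B111   (p0,B)→(p0,0,+1)
state=p0 head=2 tape=00000[B]111   (p0,B)→(p0,0,+1)
state=p0 head=3 tape=000000[1]11
At halt the head is at cell 3.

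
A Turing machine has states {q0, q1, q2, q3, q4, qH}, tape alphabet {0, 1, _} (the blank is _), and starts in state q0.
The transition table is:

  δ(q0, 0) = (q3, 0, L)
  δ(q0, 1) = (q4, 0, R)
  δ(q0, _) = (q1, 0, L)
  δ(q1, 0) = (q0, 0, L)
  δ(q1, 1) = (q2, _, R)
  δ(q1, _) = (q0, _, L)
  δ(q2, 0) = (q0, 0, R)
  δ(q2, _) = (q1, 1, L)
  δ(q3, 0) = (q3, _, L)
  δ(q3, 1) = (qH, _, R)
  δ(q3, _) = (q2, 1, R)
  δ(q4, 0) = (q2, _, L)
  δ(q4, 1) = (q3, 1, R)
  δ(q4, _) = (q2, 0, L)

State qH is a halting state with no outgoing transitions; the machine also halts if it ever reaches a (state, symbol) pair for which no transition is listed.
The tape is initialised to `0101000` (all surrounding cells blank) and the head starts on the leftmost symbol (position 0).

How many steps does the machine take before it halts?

q0 | _[0]101000   read 0 → write 0, move L, go to q3
q3 | [_]0101000   read _ → write 1, move R, go to q2
q2 | 1[0]101000   read 0 → write 0, move R, go to q0
q0 | 10[1]01000   read 1 → write 0, move R, go to q4
q4 | 100[0]1000   read 0 → write _, move L, go to q2
q2 | 10[0]_1000   read 0 → write 0, move R, go to q0
q0 | 100[_]1000   read _ → write 0, move L, go to q1
q1 | 10[0]01000   read 0 → write 0, move L, go to q0
q0 | 1[0]001000   read 0 → write 0, move L, go to q3
q3 | [1]0001000   read 1 → write _, move R, go to qH
qH | _[0]001000
M halts after 10 transitions.

10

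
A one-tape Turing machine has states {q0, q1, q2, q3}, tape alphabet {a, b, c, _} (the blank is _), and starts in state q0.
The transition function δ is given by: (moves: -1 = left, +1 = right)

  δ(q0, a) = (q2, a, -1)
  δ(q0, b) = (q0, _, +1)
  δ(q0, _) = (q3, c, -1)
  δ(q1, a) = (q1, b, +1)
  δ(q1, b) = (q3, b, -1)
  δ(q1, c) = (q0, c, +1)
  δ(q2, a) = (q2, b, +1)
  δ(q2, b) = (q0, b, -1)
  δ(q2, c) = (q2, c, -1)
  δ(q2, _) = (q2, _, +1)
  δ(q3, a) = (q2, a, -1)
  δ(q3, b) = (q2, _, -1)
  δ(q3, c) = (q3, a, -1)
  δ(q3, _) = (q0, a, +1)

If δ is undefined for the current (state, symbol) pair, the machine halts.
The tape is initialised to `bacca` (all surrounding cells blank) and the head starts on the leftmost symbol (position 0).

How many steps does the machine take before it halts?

8

state=q0 head=0 tape=_[b]acca   (q0,b)→(q0,_,+1)
state=q0 head=1 tape=__[a]cca   (q0,a)→(q2,a,-1)
state=q2 head=0 tape=_[_]acca   (q2,_)→(q2,_,+1)
state=q2 head=1 tape=__[a]cca   (q2,a)→(q2,b,+1)
state=q2 head=2 tape=__b[c]ca   (q2,c)→(q2,c,-1)
state=q2 head=1 tape=__[b]cca   (q2,b)→(q0,b,-1)
state=q0 head=0 tape=_[_]bcca   (q0,_)→(q3,c,-1)
state=q3 head=-1 tape=[_]cbcca   (q3,_)→(q0,a,+1)
state=q0 head=0 tape=a[c]bcca
M halts after 8 transitions.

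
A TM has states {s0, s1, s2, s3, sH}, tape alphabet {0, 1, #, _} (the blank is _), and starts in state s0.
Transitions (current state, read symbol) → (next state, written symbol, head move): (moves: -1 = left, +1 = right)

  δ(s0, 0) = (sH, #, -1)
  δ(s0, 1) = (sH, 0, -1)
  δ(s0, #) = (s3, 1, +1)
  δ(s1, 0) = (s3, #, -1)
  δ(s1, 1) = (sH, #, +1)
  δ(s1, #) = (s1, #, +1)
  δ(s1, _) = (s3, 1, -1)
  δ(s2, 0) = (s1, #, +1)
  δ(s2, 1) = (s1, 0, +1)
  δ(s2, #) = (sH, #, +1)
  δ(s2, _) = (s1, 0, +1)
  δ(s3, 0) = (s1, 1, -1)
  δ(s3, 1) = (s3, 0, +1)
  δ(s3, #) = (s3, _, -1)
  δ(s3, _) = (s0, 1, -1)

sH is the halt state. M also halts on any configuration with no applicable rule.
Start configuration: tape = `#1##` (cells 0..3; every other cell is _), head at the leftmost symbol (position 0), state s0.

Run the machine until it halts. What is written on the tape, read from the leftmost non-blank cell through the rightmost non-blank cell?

state=s0 head=0 tape=[#]1##   (s0,#)→(s3,1,+1)
state=s3 head=1 tape=1[1]##   (s3,1)→(s3,0,+1)
state=s3 head=2 tape=10[#]#   (s3,#)→(s3,_,-1)
state=s3 head=1 tape=1[0]_#   (s3,0)→(s1,1,-1)
state=s1 head=0 tape=[1]1_#   (s1,1)→(sH,#,+1)
state=sH head=1 tape=#[1]_#
The non-blank tape span at halt is #1_#.

#1_#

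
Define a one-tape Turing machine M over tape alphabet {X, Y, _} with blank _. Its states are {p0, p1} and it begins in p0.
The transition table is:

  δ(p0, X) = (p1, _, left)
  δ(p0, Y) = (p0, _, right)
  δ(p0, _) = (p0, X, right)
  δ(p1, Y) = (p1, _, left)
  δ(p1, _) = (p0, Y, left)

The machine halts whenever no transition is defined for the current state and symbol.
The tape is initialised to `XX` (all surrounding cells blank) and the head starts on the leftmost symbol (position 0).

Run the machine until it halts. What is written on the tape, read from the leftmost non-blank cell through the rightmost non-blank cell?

X_X

p0 | __[X]X   read X → write _, move left, go to p1
p1 | _[_]_X   read _ → write Y, move left, go to p0
p0 | [_]Y_X   read _ → write X, move right, go to p0
p0 | X[Y]_X   read Y → write _, move right, go to p0
p0 | X_[_]X   read _ → write X, move right, go to p0
p0 | X_X[X]   read X → write _, move left, go to p1
p1 | X_[X]_
The non-blank tape span at halt is X_X.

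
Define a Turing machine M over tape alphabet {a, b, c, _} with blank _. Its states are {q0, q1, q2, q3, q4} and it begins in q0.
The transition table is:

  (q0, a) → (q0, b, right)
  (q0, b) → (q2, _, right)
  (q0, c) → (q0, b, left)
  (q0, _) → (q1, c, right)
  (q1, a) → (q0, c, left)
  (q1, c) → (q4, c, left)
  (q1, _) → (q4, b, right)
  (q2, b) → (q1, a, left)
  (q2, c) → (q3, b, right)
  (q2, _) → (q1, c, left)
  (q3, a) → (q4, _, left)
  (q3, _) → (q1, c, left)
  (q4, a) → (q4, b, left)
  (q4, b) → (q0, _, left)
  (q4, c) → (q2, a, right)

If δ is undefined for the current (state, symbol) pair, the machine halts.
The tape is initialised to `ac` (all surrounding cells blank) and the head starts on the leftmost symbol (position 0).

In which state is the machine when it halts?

state=q0 head=0 tape=_[a]c_   (q0,a)→(q0,b,right)
state=q0 head=1 tape=_b[c]_   (q0,c)→(q0,b,left)
state=q0 head=0 tape=_[b]b_   (q0,b)→(q2,_,right)
state=q2 head=1 tape=__[b]_   (q2,b)→(q1,a,left)
state=q1 head=0 tape=_[_]a_   (q1,_)→(q4,b,right)
state=q4 head=1 tape=_b[a]_   (q4,a)→(q4,b,left)
state=q4 head=0 tape=_[b]b_   (q4,b)→(q0,_,left)
state=q0 head=-1 tape=[_]_b_   (q0,_)→(q1,c,right)
state=q1 head=0 tape=c[_]b_   (q1,_)→(q4,b,right)
state=q4 head=1 tape=cb[b]_   (q4,b)→(q0,_,left)
state=q0 head=0 tape=c[b]__   (q0,b)→(q2,_,right)
state=q2 head=1 tape=c_[_]_   (q2,_)→(q1,c,left)
state=q1 head=0 tape=c[_]c_   (q1,_)→(q4,b,right)
state=q4 head=1 tape=cb[c]_   (q4,c)→(q2,a,right)
state=q2 head=2 tape=cba[_]   (q2,_)→(q1,c,left)
state=q1 head=1 tape=cb[a]c   (q1,a)→(q0,c,left)
state=q0 head=0 tape=c[b]cc   (q0,b)→(q2,_,right)
state=q2 head=1 tape=c_[c]c   (q2,c)→(q3,b,right)
state=q3 head=2 tape=c_b[c]
No transition is defined for (q3, c); M halts in state q3.

q3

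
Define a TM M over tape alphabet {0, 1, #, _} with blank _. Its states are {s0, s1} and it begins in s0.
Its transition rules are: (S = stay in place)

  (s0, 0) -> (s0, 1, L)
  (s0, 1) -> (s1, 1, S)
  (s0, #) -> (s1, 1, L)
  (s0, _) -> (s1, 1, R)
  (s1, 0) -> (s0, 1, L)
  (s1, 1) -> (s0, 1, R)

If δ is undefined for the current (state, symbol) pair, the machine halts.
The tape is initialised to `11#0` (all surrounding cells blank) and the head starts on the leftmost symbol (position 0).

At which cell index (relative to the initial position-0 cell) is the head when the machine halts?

state=s0 head=0 tape=[1]1#0__   (s0,1)→(s1,1,S)
state=s1 head=0 tape=[1]1#0__   (s1,1)→(s0,1,R)
state=s0 head=1 tape=1[1]#0__   (s0,1)→(s1,1,S)
state=s1 head=1 tape=1[1]#0__   (s1,1)→(s0,1,R)
state=s0 head=2 tape=11[#]0__   (s0,#)→(s1,1,L)
state=s1 head=1 tape=1[1]10__   (s1,1)→(s0,1,R)
state=s0 head=2 tape=11[1]0__   (s0,1)→(s1,1,S)
state=s1 head=2 tape=11[1]0__   (s1,1)→(s0,1,R)
state=s0 head=3 tape=111[0]__   (s0,0)→(s0,1,L)
state=s0 head=2 tape=11[1]1__   (s0,1)→(s1,1,S)
state=s1 head=2 tape=11[1]1__   (s1,1)→(s0,1,R)
state=s0 head=3 tape=111[1]__   (s0,1)→(s1,1,S)
state=s1 head=3 tape=111[1]__   (s1,1)→(s0,1,R)
state=s0 head=4 tape=1111[_]_   (s0,_)→(s1,1,R)
state=s1 head=5 tape=11111[_]
At halt the head is at cell 5.

5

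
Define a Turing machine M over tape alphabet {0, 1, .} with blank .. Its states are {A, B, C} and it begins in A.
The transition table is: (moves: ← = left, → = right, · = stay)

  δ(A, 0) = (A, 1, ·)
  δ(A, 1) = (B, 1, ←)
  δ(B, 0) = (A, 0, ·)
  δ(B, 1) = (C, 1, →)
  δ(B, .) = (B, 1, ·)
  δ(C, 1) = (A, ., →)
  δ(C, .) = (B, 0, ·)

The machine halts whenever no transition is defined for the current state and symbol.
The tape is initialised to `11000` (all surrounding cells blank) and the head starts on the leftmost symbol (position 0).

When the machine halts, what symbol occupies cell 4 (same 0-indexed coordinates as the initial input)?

.

A | .[1]1000.   read 1 → write 1, move ←, go to B
B | [.]11000.   read . → write 1, move ·, go to B
B | [1]11000.   read 1 → write 1, move →, go to C
C | 1[1]1000.   read 1 → write ., move →, go to A
A | 1.[1]000.   read 1 → write 1, move ←, go to B
B | 1[.]1000.   read . → write 1, move ·, go to B
B | 1[1]1000.   read 1 → write 1, move →, go to C
C | 11[1]000.   read 1 → write ., move →, go to A
A | 11.[0]00.   read 0 → write 1, move ·, go to A
A | 11.[1]00.   read 1 → write 1, move ←, go to B
B | 11[.]100.   read . → write 1, move ·, go to B
B | 11[1]100.   read 1 → write 1, move →, go to C
C | 111[1]00.   read 1 → write ., move →, go to A
A | 111.[0]0.   read 0 → write 1, move ·, go to A
A | 111.[1]0.   read 1 → write 1, move ←, go to B
B | 111[.]10.   read . → write 1, move ·, go to B
B | 111[1]10.   read 1 → write 1, move →, go to C
C | 1111[1]0.   read 1 → write ., move →, go to A
A | 1111.[0].   read 0 → write 1, move ·, go to A
A | 1111.[1].   read 1 → write 1, move ←, go to B
B | 1111[.]1.   read . → write 1, move ·, go to B
B | 1111[1]1.   read 1 → write 1, move →, go to C
C | 11111[1].   read 1 → write ., move →, go to A
A | 11111.[.]
Cell 4 holds . when M halts.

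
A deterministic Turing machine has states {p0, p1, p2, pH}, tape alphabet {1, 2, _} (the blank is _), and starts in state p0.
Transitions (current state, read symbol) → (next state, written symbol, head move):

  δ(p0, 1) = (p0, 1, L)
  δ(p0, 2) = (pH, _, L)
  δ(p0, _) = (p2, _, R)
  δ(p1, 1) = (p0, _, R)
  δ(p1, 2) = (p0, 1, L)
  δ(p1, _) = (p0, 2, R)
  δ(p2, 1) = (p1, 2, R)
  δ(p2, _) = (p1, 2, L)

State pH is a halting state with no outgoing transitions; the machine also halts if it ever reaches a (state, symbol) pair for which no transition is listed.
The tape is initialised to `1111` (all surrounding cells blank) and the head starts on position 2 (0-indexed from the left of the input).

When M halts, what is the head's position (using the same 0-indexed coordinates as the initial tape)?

4

state=p0 head=2 tape=_11[1]1__   (p0,1)→(p0,1,L)
state=p0 head=1 tape=_1[1]11__   (p0,1)→(p0,1,L)
state=p0 head=0 tape=_[1]111__   (p0,1)→(p0,1,L)
state=p0 head=-1 tape=[_]1111__   (p0,_)→(p2,_,R)
state=p2 head=0 tape=_[1]111__   (p2,1)→(p1,2,R)
state=p1 head=1 tape=_2[1]11__   (p1,1)→(p0,_,R)
state=p0 head=2 tape=_2_[1]1__   (p0,1)→(p0,1,L)
state=p0 head=1 tape=_2[_]11__   (p0,_)→(p2,_,R)
state=p2 head=2 tape=_2_[1]1__   (p2,1)→(p1,2,R)
state=p1 head=3 tape=_2_2[1]__   (p1,1)→(p0,_,R)
state=p0 head=4 tape=_2_2_[_]_   (p0,_)→(p2,_,R)
state=p2 head=5 tape=_2_2__[_]   (p2,_)→(p1,2,L)
state=p1 head=4 tape=_2_2_[_]2   (p1,_)→(p0,2,R)
state=p0 head=5 tape=_2_2_2[2]   (p0,2)→(pH,_,L)
state=pH head=4 tape=_2_2_[2]_
At halt the head is at cell 4.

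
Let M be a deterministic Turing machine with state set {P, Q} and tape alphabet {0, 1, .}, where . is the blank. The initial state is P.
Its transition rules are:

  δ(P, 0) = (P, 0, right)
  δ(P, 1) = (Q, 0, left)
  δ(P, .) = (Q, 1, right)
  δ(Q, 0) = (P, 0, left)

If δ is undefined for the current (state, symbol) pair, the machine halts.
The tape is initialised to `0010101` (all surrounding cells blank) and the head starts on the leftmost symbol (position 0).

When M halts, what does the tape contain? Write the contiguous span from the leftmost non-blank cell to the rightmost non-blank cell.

00000001

state=P head=0 tape=[0]010101..   (P,0)→(P,0,right)
state=P head=1 tape=0[0]10101..   (P,0)→(P,0,right)
state=P head=2 tape=00[1]0101..   (P,1)→(Q,0,left)
state=Q head=1 tape=0[0]00101..   (Q,0)→(P,0,left)
state=P head=0 tape=[0]000101..   (P,0)→(P,0,right)
state=P head=1 tape=0[0]00101..   (P,0)→(P,0,right)
state=P head=2 tape=00[0]0101..   (P,0)→(P,0,right)
state=P head=3 tape=000[0]101..   (P,0)→(P,0,right)
state=P head=4 tape=0000[1]01..   (P,1)→(Q,0,left)
state=Q head=3 tape=000[0]001..   (Q,0)→(P,0,left)
state=P head=2 tape=00[0]0001..   (P,0)→(P,0,right)
state=P head=3 tape=000[0]001..   (P,0)→(P,0,right)
state=P head=4 tape=0000[0]01..   (P,0)→(P,0,right)
state=P head=5 tape=00000[0]1..   (P,0)→(P,0,right)
state=P head=6 tape=000000[1]..   (P,1)→(Q,0,left)
state=Q head=5 tape=00000[0]0..   (Q,0)→(P,0,left)
state=P head=4 tape=0000[0]00..   (P,0)→(P,0,right)
state=P head=5 tape=00000[0]0..   (P,0)→(P,0,right)
state=P head=6 tape=000000[0]..   (P,0)→(P,0,right)
state=P head=7 tape=0000000[.].   (P,.)→(Q,1,right)
state=Q head=8 tape=00000001[.]
The non-blank tape span at halt is 00000001.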